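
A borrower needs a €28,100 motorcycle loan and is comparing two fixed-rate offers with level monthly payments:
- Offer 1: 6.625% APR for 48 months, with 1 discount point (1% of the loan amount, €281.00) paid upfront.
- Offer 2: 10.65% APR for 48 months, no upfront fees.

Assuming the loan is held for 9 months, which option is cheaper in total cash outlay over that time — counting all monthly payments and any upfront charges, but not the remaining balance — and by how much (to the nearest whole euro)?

Offer 1 by €200

Offer 1: monthly rate = 6.625%/12 = 0.0055208; payment = 28,100 × 0.0055208 / (1 − (1+0.0055208)^−48) = €668.01.
Offer 2: monthly rate = 10.65%/12 = 0.0088750; payment = 28,100 × 0.0088750 / (1 − (1+0.0088750)^−48) = €721.49.
Over 9 months: Offer 1 costs 9 × €668.01 + €281.00 = €6,293.09; Offer 2 costs 9 × €721.49 = €6,493.41.
Offer 1 is cheaper by €6,493.41 − €6,293.09 = €200.32.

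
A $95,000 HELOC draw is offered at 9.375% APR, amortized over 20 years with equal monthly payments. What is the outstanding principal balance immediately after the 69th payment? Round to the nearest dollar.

With monthly rate i = 9.375%/12 = 0.0078125, the balance after k of n payments is P · [(1+i)^n − (1+i)^k] / [(1+i)^n − 1].
(1+0.0078125)^240 = 6.47347919 and (1+0.0078125)^69 = 1.71081128, so the balance is 95,000 × (6.47347919 − 1.71081128) / (6.47347919 − 1) = $82,662.86.

$82,663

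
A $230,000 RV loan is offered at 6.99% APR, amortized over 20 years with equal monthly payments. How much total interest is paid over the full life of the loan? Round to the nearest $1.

Monthly rate = 6.99%/12 = 0.0058250; payment = 230,000 × 0.0058250 / (1 − (1+0.0058250)^−240) = $1,781.81.
Total paid = 240 × $1,781.81 = $427,634.40; interest = $427,634.40 − $230,000 = $197,634.40.

$197,634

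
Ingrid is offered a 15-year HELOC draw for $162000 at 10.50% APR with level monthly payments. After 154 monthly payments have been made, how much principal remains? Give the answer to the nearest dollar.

$41,482

With monthly rate i = 10.5%/12 = 0.0087500, the balance after k of n payments is P · [(1+i)^n − (1+i)^k] / [(1+i)^n − 1].
(1+0.0087500)^180 = 4.79776080 and (1+0.0087500)^154 = 3.82530749, so the balance is 162,000 × (4.79776080 − 3.82530749) / (4.79776080 − 1) = $41,481.66.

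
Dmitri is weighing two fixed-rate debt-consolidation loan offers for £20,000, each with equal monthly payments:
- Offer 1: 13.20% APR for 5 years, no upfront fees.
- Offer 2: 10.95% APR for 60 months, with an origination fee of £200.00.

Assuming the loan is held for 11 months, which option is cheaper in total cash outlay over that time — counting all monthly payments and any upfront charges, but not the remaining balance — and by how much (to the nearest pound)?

Offer 2 by £50

Offer 1: at 13.20% the monthly rate is 0.0110000, so the payment is 20,000 × 0.0110000 / (1 − 1.0110000^−60) = £457.11.
Offer 2: at 10.95% the monthly rate is 0.0091250, so the payment is 20,000 × 0.0091250 / (1 − 1.0091250^−60) = £434.35.
Over 11 months: Offer 1 costs 11 × £457.11 = £5,028.21; Offer 2 costs 11 × £434.35 + £200.00 = £4,977.85.
Offer 2 is cheaper by £5,028.21 − £4,977.85 = £50.36.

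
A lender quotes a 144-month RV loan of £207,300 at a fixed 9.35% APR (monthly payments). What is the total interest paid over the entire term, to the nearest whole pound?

£138,327

Monthly rate = 9.35%/12 = 0.0077917; payment = 207,300 × 0.0077917 / (1 − (1+0.0077917)^−144) = £2,400.19.
Total paid = 144 × £2,400.19 = £345,627.36; interest = £345,627.36 − £207,300 = £138,327.36.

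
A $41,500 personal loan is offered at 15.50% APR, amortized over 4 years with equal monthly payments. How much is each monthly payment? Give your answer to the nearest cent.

At 15.50% the monthly rate is 0.0129167, so the payment is 41,500 × 0.0129167 / (1 − 1.0129167^−48) = $1,165.52.

$1,165.52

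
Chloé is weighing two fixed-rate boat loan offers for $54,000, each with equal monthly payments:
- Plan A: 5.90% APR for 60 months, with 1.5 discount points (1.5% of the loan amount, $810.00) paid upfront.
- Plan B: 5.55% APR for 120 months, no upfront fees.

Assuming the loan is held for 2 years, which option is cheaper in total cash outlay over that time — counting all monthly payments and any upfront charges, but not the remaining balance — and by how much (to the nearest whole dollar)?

Plan A: at 5.90% the monthly rate is 0.0049167, so the payment is 54,000 × 0.0049167 / (1 − 1.0049167^−60) = $1,041.46.
Plan B: at 5.55% the monthly rate is 0.0046250, so the payment is 54,000 × 0.0046250 / (1 − 1.0046250^−120) = $587.38.
Over 24 months: Plan A costs 24 × $1,041.46 + $810.00 = $25,805.04; Plan B costs 24 × $587.38 = $14,097.12.
Plan B is cheaper by $25,805.04 − $14,097.12 = $11,707.92.

Plan B by $11,708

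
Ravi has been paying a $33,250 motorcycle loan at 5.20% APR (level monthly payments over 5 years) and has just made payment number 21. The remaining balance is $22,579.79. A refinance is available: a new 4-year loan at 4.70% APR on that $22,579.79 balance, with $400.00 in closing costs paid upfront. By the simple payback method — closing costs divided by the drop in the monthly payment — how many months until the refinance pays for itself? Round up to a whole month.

Current payment = 33,250 × 5.2%/12 / (1 − (1+0.0043333)^−60) = $630.52.
Refinanced payment = 22,579.79 × 0.0039167 / (1 − (1+0.0039167)^−48) = $516.93.
Monthly savings = $630.52 − $516.93 = $113.59.
Break-even = $400.00 / $113.59 = 3.52 → 4 months.

4 months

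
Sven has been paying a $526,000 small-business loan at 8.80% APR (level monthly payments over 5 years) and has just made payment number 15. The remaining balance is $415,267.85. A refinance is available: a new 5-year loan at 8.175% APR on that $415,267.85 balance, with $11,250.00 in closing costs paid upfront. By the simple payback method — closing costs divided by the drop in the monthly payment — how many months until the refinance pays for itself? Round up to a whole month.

Current payment = 526,000 × 8.8%/12 / (1 − (1+0.0073333)^−60) = $10,867.91.
Refinanced payment = 415,267.85 × 0.0068125 / (1 − (1+0.0068125)^−60) = $8,454.96.
Monthly savings = $10,867.91 − $8,454.96 = $2,412.95.
Break-even = $11,250.00 / $2,412.95 = 4.66 → 5 months.

5 months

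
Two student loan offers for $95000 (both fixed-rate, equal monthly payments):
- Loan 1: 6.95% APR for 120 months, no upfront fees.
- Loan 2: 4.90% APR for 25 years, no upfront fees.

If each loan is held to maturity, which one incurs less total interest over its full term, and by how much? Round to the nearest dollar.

Loan 1: at 6.95% the monthly rate is 0.0057917, so the payment is 95,000 × 0.0057917 / (1 − 1.0057917^−120) = $1,100.58.
Total interest on Loan 1 = 120 × $1,100.58 − $95,000 = $37,069.60.
Loan 2: monthly rate = 4.9%/12 = 0.0040833; payment = 95,000 × 0.0040833 / (1 − (1+0.0040833)^−300) = $549.84.
Total interest on Loan 2 = 300 × $549.84 − $95,000 = $69,952.00.
Loan 1 is lower by $32,882.40.

Loan 1 by $32,882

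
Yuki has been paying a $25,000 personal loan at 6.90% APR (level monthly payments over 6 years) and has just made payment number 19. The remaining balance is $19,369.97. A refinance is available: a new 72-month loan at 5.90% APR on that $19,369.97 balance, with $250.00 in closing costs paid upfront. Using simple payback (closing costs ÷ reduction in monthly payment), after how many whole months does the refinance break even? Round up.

3 months

Current payment = 25,000 × 6.9%/12 / (1 − (1+0.0057500)^−72) = $425.03.
Refinanced payment = 19,369.97 × 0.0049167 / (1 − (1+0.0049167)^−72) = $320.10.
Monthly savings = $425.03 − $320.10 = $104.93.
Break-even = $250.00 / $104.93 = 2.38 → 3 months.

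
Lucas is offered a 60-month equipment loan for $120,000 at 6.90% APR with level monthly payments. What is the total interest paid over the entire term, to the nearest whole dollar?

Monthly rate = 6.9%/12 = 0.0057500; payment = 120,000 × 0.0057500 / (1 − (1+0.0057500)^−60) = $2,370.49.
Total paid = 60 × $2,370.49 = $142,229.40; interest = $142,229.40 − $120,000 = $22,229.40.

$22,229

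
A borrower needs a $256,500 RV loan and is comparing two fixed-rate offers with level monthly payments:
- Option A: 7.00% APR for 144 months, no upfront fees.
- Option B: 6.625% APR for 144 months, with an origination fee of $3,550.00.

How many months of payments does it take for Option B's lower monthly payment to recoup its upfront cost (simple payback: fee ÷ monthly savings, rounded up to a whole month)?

70 months

Option A: monthly rate = 7%/12 = 0.0058333; payment = 256,500 × 0.0058333 / (1 − (1+0.0058333)^−144) = $2,637.80.
Option B: at 6.625% the monthly rate is 0.0055208, so the payment is 256,500 × 0.0055208 / (1 − 1.0055208^−144) = $2,586.80.
Monthly savings = $2,637.80 − $2,586.80 = $51.00.
Break-even = $3,550.00 / $51.00 = 69.61 → 70 months.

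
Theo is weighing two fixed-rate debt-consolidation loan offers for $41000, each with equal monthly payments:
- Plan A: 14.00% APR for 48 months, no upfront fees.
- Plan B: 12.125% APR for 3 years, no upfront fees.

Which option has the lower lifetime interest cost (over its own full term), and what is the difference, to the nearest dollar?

Plan B by $4,666

Plan A: at 14.00% the monthly rate is 0.0116667, so the payment is 41,000 × 0.0116667 / (1 − 1.0116667^−48) = $1,120.39.
Total interest on Plan A = 48 × $1,120.39 − $41,000 = $12,778.72.
Plan B: at 12.125% the monthly rate is 0.0101042, so the payment is 41,000 × 0.0101042 / (1 − 1.0101042^−36) = $1,364.24.
Total interest on Plan B = 36 × $1,364.24 − $41,000 = $8,112.64.
Plan B is lower by $4,666.08.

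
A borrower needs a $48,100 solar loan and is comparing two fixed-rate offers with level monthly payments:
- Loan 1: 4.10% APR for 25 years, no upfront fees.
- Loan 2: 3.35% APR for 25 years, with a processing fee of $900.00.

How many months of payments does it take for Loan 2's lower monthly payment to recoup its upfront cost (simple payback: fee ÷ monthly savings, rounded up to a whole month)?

46 months

Loan 1: at 4.10% the monthly rate is 0.0034167, so the payment is 48,100 × 0.0034167 / (1 − 1.0034167^−300) = $256.55.
Loan 2: at 3.35% the monthly rate is 0.0027917, so the payment is 48,100 × 0.0027917 / (1 − 1.0027917^−300) = $236.95.
Monthly savings = $256.55 − $236.95 = $19.60.
Break-even = $900.00 / $19.60 = 45.92 → 46 months.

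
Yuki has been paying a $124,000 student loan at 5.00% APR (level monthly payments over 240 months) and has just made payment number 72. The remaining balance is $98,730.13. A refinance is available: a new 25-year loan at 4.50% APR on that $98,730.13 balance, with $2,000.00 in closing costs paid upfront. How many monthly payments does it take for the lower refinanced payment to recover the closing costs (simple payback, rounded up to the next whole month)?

Current payment = 124,000 × 5%/12 / (1 − (1+0.0041667)^−240) = $818.35.
Refinanced payment = 98,730.13 × 0.0037500 / (1 − (1+0.0037500)^−300) = $548.77.
Monthly savings = $818.35 − $548.77 = $269.58.
Break-even = $2,000.00 / $269.58 = 7.42 → 8 months.

8 months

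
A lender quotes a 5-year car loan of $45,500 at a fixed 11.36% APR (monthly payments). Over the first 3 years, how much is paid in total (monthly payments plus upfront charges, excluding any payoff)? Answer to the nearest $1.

$35,909

Monthly rate = 11.36%/12 = 0.0094667; payment = 45,500 × 0.0094667 / (1 − (1+0.0094667)^−60) = $997.47.
Total outlay = 36 × $997.47 = $35,908.92.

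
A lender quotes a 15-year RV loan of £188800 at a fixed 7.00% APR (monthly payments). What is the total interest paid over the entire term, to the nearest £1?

At 7.00% the monthly rate is 0.0058333, so the payment is 188,800 × 0.0058333 / (1 − 1.0058333^−180) = £1,696.99.
Total paid = 180 × £1,696.99 = £305,458.20; interest = £305,458.20 − £188,800 = £116,658.20.

£116,658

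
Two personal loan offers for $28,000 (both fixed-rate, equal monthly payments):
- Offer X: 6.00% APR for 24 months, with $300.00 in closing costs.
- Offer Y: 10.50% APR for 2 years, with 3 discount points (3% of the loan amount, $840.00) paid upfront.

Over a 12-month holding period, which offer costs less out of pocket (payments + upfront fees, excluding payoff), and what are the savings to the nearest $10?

Offer X by $1,230

Offer X: monthly rate = 6%/12 = 0.0050000; payment = 28,000 × 0.0050000 / (1 − (1+0.0050000)^−24) = $1,240.98.
Offer Y: at 10.50% the monthly rate is 0.0087500, so the payment is 28,000 × 0.0087500 / (1 − 1.0087500^−24) = $1,298.53.
Over 12 months: Offer X costs 12 × $1,240.98 + $300.00 = $15,191.76; Offer Y costs 12 × $1,298.53 + $840.00 = $16,422.36.
Offer X is cheaper by $16,422.36 − $15,191.76 = $1,230.60.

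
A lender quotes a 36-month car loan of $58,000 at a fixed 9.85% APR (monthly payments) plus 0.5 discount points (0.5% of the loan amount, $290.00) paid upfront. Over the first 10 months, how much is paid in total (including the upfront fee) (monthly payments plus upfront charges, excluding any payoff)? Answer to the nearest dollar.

$18,964

Monthly rate = 9.85%/12 = 0.0082083; payment = 58,000 × 0.0082083 / (1 − (1+0.0082083)^−36) = $1,867.41.
Total outlay = 10 × $1,867.41 + $290.00 = $18,964.10.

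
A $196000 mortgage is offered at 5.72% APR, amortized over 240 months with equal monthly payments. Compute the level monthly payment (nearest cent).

$1,372.73

At 5.72% the monthly rate is 0.0047667, so the payment is 196,000 × 0.0047667 / (1 − 1.0047667^−240) = $1,372.73.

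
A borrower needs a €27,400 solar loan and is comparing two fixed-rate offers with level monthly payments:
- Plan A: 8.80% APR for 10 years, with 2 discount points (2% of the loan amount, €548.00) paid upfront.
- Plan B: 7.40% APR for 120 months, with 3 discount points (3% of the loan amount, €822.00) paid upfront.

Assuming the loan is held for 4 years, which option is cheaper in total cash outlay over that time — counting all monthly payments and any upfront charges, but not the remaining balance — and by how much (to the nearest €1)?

Plan A: at 8.80% the monthly rate is 0.0073333, so the payment is 27,400 × 0.0073333 / (1 − 1.0073333^−120) = €344.13.
Plan B: at 7.40% the monthly rate is 0.0061667, so the payment is 27,400 × 0.0061667 / (1 − 1.0061667^−120) = €323.81.
Over 48 months: Plan A costs 48 × €344.13 + €548.00 = €17,066.24; Plan B costs 48 × €323.81 + €822.00 = €16,364.88.
Plan B is cheaper by €17,066.24 − €16,364.88 = €701.36.

Plan B by €701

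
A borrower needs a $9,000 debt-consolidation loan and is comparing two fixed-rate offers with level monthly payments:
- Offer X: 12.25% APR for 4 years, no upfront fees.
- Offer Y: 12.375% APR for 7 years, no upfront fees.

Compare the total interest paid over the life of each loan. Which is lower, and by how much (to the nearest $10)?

Offer X: monthly rate = 12.25%/12 = 0.0102083; payment = 9,000 × 0.0102083 / (1 − (1+0.0102083)^−48) = $238.11.
Total interest on Offer X = 48 × $238.11 − $9,000 = $2,429.28.
Offer Y: at 12.375% the monthly rate is 0.0103125, so the payment is 9,000 × 0.0103125 / (1 − 1.0103125^−84) = $160.69.
Total interest on Offer Y = 84 × $160.69 − $9,000 = $4,497.96.
Offer X is lower by $2,068.68.

Offer X by $2,070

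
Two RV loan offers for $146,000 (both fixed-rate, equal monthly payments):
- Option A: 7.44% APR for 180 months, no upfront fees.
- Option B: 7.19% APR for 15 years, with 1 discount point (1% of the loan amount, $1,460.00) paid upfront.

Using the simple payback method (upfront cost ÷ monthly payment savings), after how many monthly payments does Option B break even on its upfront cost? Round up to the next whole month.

Option A: monthly rate = 7.44%/12 = 0.0062000; payment = 146,000 × 0.0062000 / (1 − (1+0.0062000)^−180) = $1,348.46.
Option B: at 7.19% the monthly rate is 0.0059917, so the payment is 146,000 × 0.0059917 / (1 − 1.0059917^−180) = $1,327.85.
Monthly savings = $1,348.46 − $1,327.85 = $20.61.
Break-even = $1,460.00 / $20.61 = 70.84 → 71 months.

71 months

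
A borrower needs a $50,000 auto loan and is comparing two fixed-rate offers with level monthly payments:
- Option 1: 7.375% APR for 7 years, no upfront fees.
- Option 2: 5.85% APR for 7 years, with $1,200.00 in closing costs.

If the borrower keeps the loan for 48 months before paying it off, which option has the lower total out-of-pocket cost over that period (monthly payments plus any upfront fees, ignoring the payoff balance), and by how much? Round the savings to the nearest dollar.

Option 2 by $576

Option 1: monthly rate = 7.375%/12 = 0.0061458; payment = 50,000 × 0.0061458 / (1 − (1+0.0061458)^−84) = $763.83.
Option 2: at 5.85% the monthly rate is 0.0048750, so the payment is 50,000 × 0.0048750 / (1 − 1.0048750^−84) = $726.84.
Over 48 months: Option 1 costs 48 × $763.83 = $36,663.84; Option 2 costs 48 × $726.84 + $1,200.00 = $36,088.32.
Option 2 is cheaper by $36,663.84 − $36,088.32 = $575.52.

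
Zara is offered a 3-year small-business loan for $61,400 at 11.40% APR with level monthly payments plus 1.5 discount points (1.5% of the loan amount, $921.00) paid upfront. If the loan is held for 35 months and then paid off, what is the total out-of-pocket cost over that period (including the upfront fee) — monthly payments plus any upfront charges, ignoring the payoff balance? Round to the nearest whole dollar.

Monthly rate = 11.4%/12 = 0.0095000; payment = 61,400 × 0.0095000 / (1 − (1+0.0095000)^−36) = $2,021.81.
Total outlay = 35 × $2,021.81 + $921.00 = $71,684.35.

$71,684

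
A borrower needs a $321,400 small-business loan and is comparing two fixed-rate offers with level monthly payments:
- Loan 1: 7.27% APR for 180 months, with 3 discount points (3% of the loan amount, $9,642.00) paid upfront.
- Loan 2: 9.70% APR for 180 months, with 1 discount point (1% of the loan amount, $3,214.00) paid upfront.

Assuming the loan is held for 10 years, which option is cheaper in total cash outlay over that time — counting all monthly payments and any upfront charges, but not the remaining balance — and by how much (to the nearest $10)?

Loan 1: at 7.27% the monthly rate is 0.0060583, so the payment is 321,400 × 0.0060583 / (1 − 1.0060583^−180) = $2,937.57.
Loan 2: at 9.70% the monthly rate is 0.0080833, so the payment is 321,400 × 0.0080833 / (1 − 1.0080833^−180) = $3,395.03.
Over 120 months: Loan 1 costs 120 × $2,937.57 + $9,642.00 = $362,150.40; Loan 2 costs 120 × $3,395.03 + $3,214.00 = $410,617.60.
Loan 1 is cheaper by $410,617.60 − $362,150.40 = $48,467.20.

Loan 1 by $48,470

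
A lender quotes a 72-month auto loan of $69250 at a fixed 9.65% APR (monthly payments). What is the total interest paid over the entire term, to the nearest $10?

Monthly rate = 9.65%/12 = 0.0080417; payment = 69,250 × 0.0080417 / (1 − (1+0.0080417)^−72) = $1,270.73.
Total paid = 72 × $1,270.73 = $91,492.56; interest = $91,492.56 − $69,250 = $22,242.56.

$22,240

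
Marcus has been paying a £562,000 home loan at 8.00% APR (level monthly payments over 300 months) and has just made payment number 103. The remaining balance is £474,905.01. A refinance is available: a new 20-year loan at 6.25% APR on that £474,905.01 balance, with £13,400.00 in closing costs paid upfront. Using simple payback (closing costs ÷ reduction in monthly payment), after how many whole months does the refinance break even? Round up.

16 months

Current payment = 562,000 × 8%/12 / (1 − (1+0.0066667)^−300) = £4,337.61.
Refinanced payment = 474,905.01 × 0.0052083 / (1 − (1+0.0052083)^−240) = £3,471.21.
Monthly savings = £4,337.61 − £3,471.21 = £866.40.
Break-even = £13,400.00 / £866.40 = 15.47 → 16 months.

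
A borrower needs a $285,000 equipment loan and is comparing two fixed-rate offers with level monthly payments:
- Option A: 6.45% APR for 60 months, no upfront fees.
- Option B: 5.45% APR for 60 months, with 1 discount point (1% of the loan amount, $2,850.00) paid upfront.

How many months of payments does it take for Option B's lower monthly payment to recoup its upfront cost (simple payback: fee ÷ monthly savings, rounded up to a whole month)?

Option A: monthly rate = 6.45%/12 = 0.0053750; payment = 285,000 × 0.0053750 / (1 − (1+0.0053750)^−60) = $5,569.68.
Option B: monthly rate = 5.45%/12 = 0.0045417; payment = 285,000 × 0.0045417 / (1 − (1+0.0045417)^−60) = $5,437.26.
Monthly savings = $5,569.68 − $5,437.26 = $132.42.
Break-even = $2,850.00 / $132.42 = 21.52 → 22 months.

22 months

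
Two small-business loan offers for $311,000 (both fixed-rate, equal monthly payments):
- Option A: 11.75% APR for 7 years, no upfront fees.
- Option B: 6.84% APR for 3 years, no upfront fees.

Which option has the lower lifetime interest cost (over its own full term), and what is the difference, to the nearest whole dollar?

Option B by $112,793

Option A: at 11.75% the monthly rate is 0.0097917, so the payment is 311,000 × 0.0097917 / (1 − 1.0097917^−84) = $5,448.51.
Total interest on Option A = 84 × $5,448.51 − $311,000 = $146,674.84.
Option B: monthly rate = 6.84%/12 = 0.0057000; payment = 311,000 × 0.0057000 / (1 − (1+0.0057000)^−36) = $9,580.04.
Total interest on Option B = 36 × $9,580.04 − $311,000 = $33,881.44.
Option B is lower by $112,793.40.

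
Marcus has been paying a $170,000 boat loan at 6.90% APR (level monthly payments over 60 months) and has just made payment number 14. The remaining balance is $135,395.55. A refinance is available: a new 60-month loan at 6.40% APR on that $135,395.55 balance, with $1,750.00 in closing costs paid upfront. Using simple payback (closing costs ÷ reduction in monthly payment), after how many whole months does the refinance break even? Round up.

3 months

Current payment = 170,000 × 6.9%/12 / (1 − (1+0.0057500)^−60) = $3,358.19.
Refinanced payment = 135,395.55 × 0.0053333 / (1 − (1+0.0053333)^−60) = $2,642.83.
Monthly savings = $3,358.19 − $2,642.83 = $715.36.
Break-even = $1,750.00 / $715.36 = 2.45 → 3 months.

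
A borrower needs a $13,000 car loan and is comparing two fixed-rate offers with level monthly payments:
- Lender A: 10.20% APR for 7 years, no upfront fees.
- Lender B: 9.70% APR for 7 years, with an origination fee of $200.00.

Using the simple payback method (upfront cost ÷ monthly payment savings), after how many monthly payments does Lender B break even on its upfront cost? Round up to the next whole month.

60 months

Lender A: monthly rate = 10.2%/12 = 0.0085000; payment = 13,000 × 0.0085000 / (1 − (1+0.0085000)^−84) = $217.16.
Lender B: monthly rate = 9.7%/12 = 0.0080833; payment = 13,000 × 0.0080833 / (1 − (1+0.0080833)^−84) = $213.81.
Monthly savings = $217.16 − $213.81 = $3.35.
Break-even = $200.00 / $3.35 = 59.70 → 60 months.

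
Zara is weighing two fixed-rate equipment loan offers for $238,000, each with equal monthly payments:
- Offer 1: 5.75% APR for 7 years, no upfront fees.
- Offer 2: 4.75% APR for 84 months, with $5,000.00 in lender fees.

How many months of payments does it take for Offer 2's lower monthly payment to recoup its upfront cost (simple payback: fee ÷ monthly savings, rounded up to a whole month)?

45 months

Offer 1: at 5.75% the monthly rate is 0.0047917, so the payment is 238,000 × 0.0047917 / (1 − 1.0047917^−84) = $3,448.38.
Offer 2: monthly rate = 4.75%/12 = 0.0039583; payment = 238,000 × 0.0039583 / (1 − (1+0.0039583)^−84) = $3,335.98.
Monthly savings = $3,448.38 − $3,335.98 = $112.40.
Break-even = $5,000.00 / $112.40 = 44.48 → 45 months.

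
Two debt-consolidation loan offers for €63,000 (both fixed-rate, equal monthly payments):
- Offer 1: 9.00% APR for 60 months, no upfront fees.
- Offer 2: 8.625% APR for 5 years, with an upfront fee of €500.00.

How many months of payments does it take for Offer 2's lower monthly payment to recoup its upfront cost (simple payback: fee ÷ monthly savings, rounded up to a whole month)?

Offer 1: monthly rate = 9%/12 = 0.0075000; payment = 63,000 × 0.0075000 / (1 − (1+0.0075000)^−60) = €1,307.78.
Offer 2: monthly rate = 8.625%/12 = 0.0071875; payment = 63,000 × 0.0071875 / (1 − (1+0.0071875)^−60) = €1,296.34.
Monthly savings = €1,307.78 − €1,296.34 = €11.44.
Break-even = €500.00 / €11.44 = 43.71 → 44 months.

44 months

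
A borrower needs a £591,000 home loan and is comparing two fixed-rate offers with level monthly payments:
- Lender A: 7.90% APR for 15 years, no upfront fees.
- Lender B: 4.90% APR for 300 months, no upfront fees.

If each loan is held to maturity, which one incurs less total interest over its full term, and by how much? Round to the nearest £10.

Lender A: at 7.90% the monthly rate is 0.0065833, so the payment is 591,000 × 0.0065833 / (1 − 1.0065833^−180) = £5,613.84.
Total interest on Lender A = 180 × £5,613.84 − £591,000 = £419,491.20.
Lender B: monthly rate = 4.9%/12 = 0.0040833; payment = 591,000 × 0.0040833 / (1 − (1+0.0040833)^−300) = £3,420.58.
Total interest on Lender B = 300 × £3,420.58 − £591,000 = £435,174.00.
Lender A is lower by £15,682.80.

Lender A by £15,680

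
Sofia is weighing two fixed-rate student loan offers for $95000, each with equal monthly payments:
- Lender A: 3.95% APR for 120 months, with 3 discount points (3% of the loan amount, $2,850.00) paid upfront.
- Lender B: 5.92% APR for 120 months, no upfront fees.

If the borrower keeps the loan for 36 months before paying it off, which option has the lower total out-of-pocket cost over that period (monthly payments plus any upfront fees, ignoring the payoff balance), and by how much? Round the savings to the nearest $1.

Lender A by $437

Lender A: monthly rate = 3.95%/12 = 0.0032917; payment = 95,000 × 0.0032917 / (1 − (1+0.0032917)^−120) = $959.57.
Lender B: at 5.92% the monthly rate is 0.0049333, so the payment is 95,000 × 0.0049333 / (1 − 1.0049333^−120) = $1,050.88.
Over 36 months: Lender A costs 36 × $959.57 + $2,850.00 = $37,394.52; Lender B costs 36 × $1,050.88 = $37,831.68.
Lender A is cheaper by $37,831.68 − $37,394.52 = $437.16.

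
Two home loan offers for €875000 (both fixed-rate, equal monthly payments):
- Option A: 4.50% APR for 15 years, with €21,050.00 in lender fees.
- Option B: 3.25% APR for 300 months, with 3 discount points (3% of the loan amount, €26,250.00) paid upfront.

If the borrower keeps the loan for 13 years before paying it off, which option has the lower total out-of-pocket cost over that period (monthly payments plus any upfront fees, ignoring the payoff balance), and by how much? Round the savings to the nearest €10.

Option B by €373,830

Option A: monthly rate = 4.5%/12 = 0.0037500; payment = 875,000 × 0.0037500 / (1 − (1+0.0037500)^−180) = €6,693.69.
Option B: at 3.25% the monthly rate is 0.0027083, so the payment is 875,000 × 0.0027083 / (1 − 1.0027083^−300) = €4,264.02.
Over 156 months: Option A costs 156 × €6,693.69 + €21,050.00 = €1,065,265.64; Option B costs 156 × €4,264.02 + €26,250.00 = €691,437.12.
Option B is cheaper by €1,065,265.64 − €691,437.12 = €373,828.52.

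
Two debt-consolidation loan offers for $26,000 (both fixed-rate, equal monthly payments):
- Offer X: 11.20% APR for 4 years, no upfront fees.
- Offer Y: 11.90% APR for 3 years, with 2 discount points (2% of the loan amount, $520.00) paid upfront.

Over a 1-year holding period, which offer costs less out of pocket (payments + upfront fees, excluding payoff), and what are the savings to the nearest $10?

Offer X by $2,770

Offer X: monthly rate = 11.2%/12 = 0.0093333; payment = 26,000 × 0.0093333 / (1 − (1+0.0093333)^−48) = $674.51.
Offer Y: at 11.90% the monthly rate is 0.0099167, so the payment is 26,000 × 0.0099167 / (1 − 1.0099167^−36) = $862.33.
Over 12 months: Offer X costs 12 × $674.51 = $8,094.12; Offer Y costs 12 × $862.33 + $520.00 = $10,867.96.
Offer X is cheaper by $10,867.96 − $8,094.12 = $2,773.84.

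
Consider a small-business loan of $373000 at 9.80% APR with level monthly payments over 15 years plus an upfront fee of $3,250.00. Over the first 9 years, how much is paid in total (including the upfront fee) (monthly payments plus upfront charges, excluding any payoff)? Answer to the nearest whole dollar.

At 9.80% the monthly rate is 0.0081667, so the payment is 373,000 × 0.0081667 / (1 − 1.0081667^−180) = $3,962.76.
Total outlay = 108 × $3,962.76 + $3,250.00 = $431,228.08.

$431,228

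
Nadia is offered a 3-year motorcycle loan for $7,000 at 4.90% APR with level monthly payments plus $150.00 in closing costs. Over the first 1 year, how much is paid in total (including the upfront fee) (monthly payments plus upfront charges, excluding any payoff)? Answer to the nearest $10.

Monthly rate = 4.9%/12 = 0.0040833; payment = 7,000 × 0.0040833 / (1 − (1+0.0040833)^−36) = $209.48.
Total outlay = 12 × $209.48 + $150.00 = $2,663.76.

$2,660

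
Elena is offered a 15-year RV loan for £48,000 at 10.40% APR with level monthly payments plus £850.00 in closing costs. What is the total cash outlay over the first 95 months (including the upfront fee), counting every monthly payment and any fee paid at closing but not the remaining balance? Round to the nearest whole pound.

£50,974

Monthly rate = 10.4%/12 = 0.0086667; payment = 48,000 × 0.0086667 / (1 − (1+0.0086667)^−180) = £527.62.
Total outlay = 95 × £527.62 + £850.00 = £50,973.90.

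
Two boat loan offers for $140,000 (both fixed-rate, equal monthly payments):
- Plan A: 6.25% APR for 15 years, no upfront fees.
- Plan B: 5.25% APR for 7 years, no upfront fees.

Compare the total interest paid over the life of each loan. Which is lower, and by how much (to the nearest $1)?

Plan A: monthly rate = 6.25%/12 = 0.0052083; payment = 140,000 × 0.0052083 / (1 − (1+0.0052083)^−180) = $1,200.39.
Total interest on Plan A = 180 × $1,200.39 − $140,000 = $76,070.20.
Plan B: monthly rate = 5.25%/12 = 0.0043750; payment = 140,000 × 0.0043750 / (1 − (1+0.0043750)^−84) = $1,995.23.
Total interest on Plan B = 84 × $1,995.23 − $140,000 = $27,599.32.
Plan B is lower by $48,470.88.

Plan B by $48,471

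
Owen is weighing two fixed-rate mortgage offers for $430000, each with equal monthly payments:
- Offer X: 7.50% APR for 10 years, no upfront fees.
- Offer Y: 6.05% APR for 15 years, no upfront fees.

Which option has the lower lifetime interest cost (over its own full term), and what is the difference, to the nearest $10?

Offer X: monthly rate = 7.5%/12 = 0.0062500; payment = 430,000 × 0.0062500 / (1 − (1+0.0062500)^−120) = $5,104.18.
Total interest on Offer X = 120 × $5,104.18 − $430,000 = $182,501.60.
Offer Y: at 6.05% the monthly rate is 0.0050417, so the payment is 430,000 × 0.0050417 / (1 − 1.0050417^−180) = $3,640.21.
Total interest on Offer Y = 180 × $3,640.21 − $430,000 = $225,237.80.
Offer X is lower by $42,736.20.

Offer X by $42,740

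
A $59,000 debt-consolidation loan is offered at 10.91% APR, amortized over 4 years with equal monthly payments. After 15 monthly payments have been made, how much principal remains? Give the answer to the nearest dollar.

$43,232

With monthly rate i = 10.91%/12 = 0.0090917, the balance after k of n payments is P · [(1+i)^n − (1+i)^k] / [(1+i)^n − 1].
(1+0.0090917)^48 = 1.54407981 and (1+0.0090917)^15 = 1.14540558, so the balance is 59,000 × (1.54407981 − 1.14540558) / (1.54407981 − 1) = $43,232.22.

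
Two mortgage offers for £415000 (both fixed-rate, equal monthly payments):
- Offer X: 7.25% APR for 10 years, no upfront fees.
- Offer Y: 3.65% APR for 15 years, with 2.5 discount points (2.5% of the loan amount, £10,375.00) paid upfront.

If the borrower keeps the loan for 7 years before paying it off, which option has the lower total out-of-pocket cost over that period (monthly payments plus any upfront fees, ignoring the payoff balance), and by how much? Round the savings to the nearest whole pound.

Offer Y by £147,101

Offer X: at 7.25% the monthly rate is 0.0060417, so the payment is 415,000 × 0.0060417 / (1 − 1.0060417^−120) = £4,872.14.
Offer Y: at 3.65% the monthly rate is 0.0030417, so the payment is 415,000 × 0.0030417 / (1 − 1.0030417^−180) = £2,997.43.
Over 84 months: Offer X costs 84 × £4,872.14 = £409,259.76; Offer Y costs 84 × £2,997.43 + £10,375.00 = £262,159.12.
Offer Y is cheaper by £409,259.76 − £262,159.12 = £147,100.64.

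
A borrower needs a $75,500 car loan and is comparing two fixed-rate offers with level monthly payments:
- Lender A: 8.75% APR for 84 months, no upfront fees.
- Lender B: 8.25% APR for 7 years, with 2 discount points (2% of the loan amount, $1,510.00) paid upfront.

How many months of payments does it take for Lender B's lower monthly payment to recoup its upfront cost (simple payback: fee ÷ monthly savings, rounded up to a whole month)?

Lender A: monthly rate = 8.75%/12 = 0.0072917; payment = 75,500 × 0.0072917 / (1 − (1+0.0072917)^−84) = $1,205.17.
Lender B: monthly rate = 8.25%/12 = 0.0068750; payment = 75,500 × 0.0068750 / (1 − (1+0.0068750)^−84) = $1,186.18.
Monthly savings = $1,205.17 − $1,186.18 = $18.99.
Break-even = $1,510.00 / $18.99 = 79.52 → 80 months.

80 months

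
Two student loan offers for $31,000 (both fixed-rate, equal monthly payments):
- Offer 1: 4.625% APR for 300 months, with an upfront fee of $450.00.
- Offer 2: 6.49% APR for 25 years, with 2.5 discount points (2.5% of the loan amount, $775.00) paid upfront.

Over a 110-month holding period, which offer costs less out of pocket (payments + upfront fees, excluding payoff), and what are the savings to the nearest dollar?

Offer 1: at 4.625% the monthly rate is 0.0038542, so the payment is 31,000 × 0.0038542 / (1 − 1.0038542^−300) = $174.51.
Offer 2: at 6.49% the monthly rate is 0.0054083, so the payment is 31,000 × 0.0054083 / (1 − 1.0054083^−300) = $209.12.
Over 110 months: Offer 1 costs 110 × $174.51 + $450.00 = $19,646.10; Offer 2 costs 110 × $209.12 + $775.00 = $23,778.20.
Offer 1 is cheaper by $23,778.20 − $19,646.10 = $4,132.10.

Offer 1 by $4,132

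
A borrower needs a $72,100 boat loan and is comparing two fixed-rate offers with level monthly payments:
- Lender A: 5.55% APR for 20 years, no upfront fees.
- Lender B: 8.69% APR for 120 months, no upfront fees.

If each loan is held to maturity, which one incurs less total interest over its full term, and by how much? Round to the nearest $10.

Lender A: monthly rate = 5.55%/12 = 0.0046250; payment = 72,100 × 0.0046250 / (1 − (1+0.0046250)^−240) = $498.01.
Total interest on Lender A = 240 × $498.01 − $72,100 = $47,422.40.
Lender B: at 8.69% the monthly rate is 0.0072417, so the payment is 72,100 × 0.0072417 / (1 − 1.0072417^−120) = $901.28.
Total interest on Lender B = 120 × $901.28 − $72,100 = $36,053.60.
Lender B is lower by $11,368.80.

Lender B by $11,370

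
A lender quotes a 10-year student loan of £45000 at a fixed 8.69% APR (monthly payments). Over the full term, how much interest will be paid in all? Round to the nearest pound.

£22,502

Monthly rate = 8.69%/12 = 0.0072417; payment = 45,000 × 0.0072417 / (1 − (1+0.0072417)^−120) = £562.52.
Total paid = 120 × £562.52 = £67,502.40; interest = £67,502.40 − £45,000 = £22,502.40.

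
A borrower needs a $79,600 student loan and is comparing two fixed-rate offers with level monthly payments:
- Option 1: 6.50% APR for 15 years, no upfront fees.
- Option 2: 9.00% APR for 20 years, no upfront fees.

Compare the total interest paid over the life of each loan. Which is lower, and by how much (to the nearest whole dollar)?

Option 1: monthly rate = 6.5%/12 = 0.0054167; payment = 79,600 × 0.0054167 / (1 − (1+0.0054167)^−180) = $693.40.
Total interest on Option 1 = 180 × $693.40 − $79,600 = $45,212.00.
Option 2: monthly rate = 9%/12 = 0.0075000; payment = 79,600 × 0.0075000 / (1 − (1+0.0075000)^−240) = $716.18.
Total interest on Option 2 = 240 × $716.18 − $79,600 = $92,283.20.
Option 1 is lower by $47,071.20.

Option 1 by $47,071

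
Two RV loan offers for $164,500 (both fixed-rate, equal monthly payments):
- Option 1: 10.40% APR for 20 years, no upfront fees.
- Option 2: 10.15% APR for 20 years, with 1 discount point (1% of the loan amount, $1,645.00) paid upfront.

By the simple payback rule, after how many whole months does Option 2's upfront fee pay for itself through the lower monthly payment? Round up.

Option 1: at 10.40% the monthly rate is 0.0086667, so the payment is 164,500 × 0.0086667 / (1 − 1.0086667^−240) = $1,631.30.
Option 2: monthly rate = 10.15%/12 = 0.0084583; payment = 164,500 × 0.0084583 / (1 − (1+0.0084583)^−240) = $1,603.84.
Monthly savings = $1,631.30 − $1,603.84 = $27.46.
Break-even = $1,645.00 / $27.46 = 59.91 → 60 months.

60 months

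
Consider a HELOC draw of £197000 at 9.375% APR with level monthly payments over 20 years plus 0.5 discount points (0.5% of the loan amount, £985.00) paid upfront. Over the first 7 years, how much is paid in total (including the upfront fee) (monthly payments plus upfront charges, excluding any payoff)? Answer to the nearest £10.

£153,890

Monthly rate = 9.375%/12 = 0.0078125; payment = 197,000 × 0.0078125 / (1 − (1+0.0078125)^−240) = £1,820.25.
Total outlay = 84 × £1,820.25 + £985.00 = £153,886.00.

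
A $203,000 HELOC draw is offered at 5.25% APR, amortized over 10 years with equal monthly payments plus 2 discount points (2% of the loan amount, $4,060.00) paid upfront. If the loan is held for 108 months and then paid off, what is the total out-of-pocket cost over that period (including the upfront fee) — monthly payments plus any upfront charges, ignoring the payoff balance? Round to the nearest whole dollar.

$239,286

Monthly rate = 5.25%/12 = 0.0043750; payment = 203,000 × 0.0043750 / (1 − (1+0.0043750)^−120) = $2,178.02.
Total outlay = 108 × $2,178.02 + $4,060.00 = $239,286.16.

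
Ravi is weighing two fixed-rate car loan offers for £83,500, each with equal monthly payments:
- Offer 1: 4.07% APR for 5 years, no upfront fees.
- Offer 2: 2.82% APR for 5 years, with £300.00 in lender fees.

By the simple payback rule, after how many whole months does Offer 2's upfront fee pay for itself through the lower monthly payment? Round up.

Offer 1: monthly rate = 4.07%/12 = 0.0033917; payment = 83,500 × 0.0033917 / (1 − (1+0.0033917)^−60) = £1,540.42.
Offer 2: at 2.82% the monthly rate is 0.0023500, so the payment is 83,500 × 0.0023500 / (1 − 1.0023500^−60) = £1,493.72.
Monthly savings = £1,540.42 − £1,493.72 = £46.70.
Break-even = £300.00 / £46.70 = 6.42 → 7 months.

7 months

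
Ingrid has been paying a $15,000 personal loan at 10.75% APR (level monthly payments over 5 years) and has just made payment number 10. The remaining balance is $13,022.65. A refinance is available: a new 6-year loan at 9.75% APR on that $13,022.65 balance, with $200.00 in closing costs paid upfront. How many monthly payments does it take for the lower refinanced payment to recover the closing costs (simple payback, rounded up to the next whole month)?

Current payment = 15,000 × 10.75%/12 / (1 − (1+0.0089583)^−60) = $324.27.
Refinanced payment = 13,022.65 × 0.0081250 / (1 − (1+0.0081250)^−72) = $239.62.
Monthly savings = $324.27 − $239.62 = $84.65.
Break-even = $200.00 / $84.65 = 2.36 → 3 months.

3 months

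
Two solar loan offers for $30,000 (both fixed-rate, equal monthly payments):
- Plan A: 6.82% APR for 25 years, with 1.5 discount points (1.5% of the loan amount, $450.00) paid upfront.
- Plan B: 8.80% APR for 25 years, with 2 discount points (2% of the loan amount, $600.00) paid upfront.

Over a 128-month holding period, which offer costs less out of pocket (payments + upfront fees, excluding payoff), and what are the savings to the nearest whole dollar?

Plan A: at 6.82% the monthly rate is 0.0056833, so the payment is 30,000 × 0.0056833 / (1 − 1.0056833^−300) = $208.60.
Plan B: monthly rate = 8.8%/12 = 0.0073333; payment = 30,000 × 0.0073333 / (1 − (1+0.0073333)^−300) = $247.66.
Over 128 months: Plan A costs 128 × $208.60 + $450.00 = $27,150.80; Plan B costs 128 × $247.66 + $600.00 = $32,300.48.
Plan A is cheaper by $32,300.48 − $27,150.80 = $5,149.68.

Plan A by $5,150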